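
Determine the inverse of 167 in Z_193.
141

gcd(167, 193) = 1, so the inverse exists.
Extended Euclidean algorithm on (193, 167):
193 = 1 × 167 + 26  ⟹  26 = (1)·193 + (-1)·167
167 = 6 × 26 + 11  ⟹  11 = (-6)·193 + (7)·167
26 = 2 × 11 + 4  ⟹  4 = (13)·193 + (-15)·167
11 = 2 × 4 + 3  ⟹  3 = (-32)·193 + (37)·167
4 = 1 × 3 + 1  ⟹  1 = (45)·193 + (-52)·167
So (-52)·167 ≡ 1 (mod 193), i.e. 167^(-1) ≡ -52 ≡ 141 (mod 193).
Check: 167 × 141 = 23547 ≡ 1 (mod 193)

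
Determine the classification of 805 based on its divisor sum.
deficient

Proper divisors of 805: sum = 1 + 5 + 7 + 23 + 35 + 115 + 161 = 347
Since 347 < 805, 805 is deficient.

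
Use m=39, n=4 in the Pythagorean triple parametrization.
(1505, 312, 1537)

Euclid's formula: a = m² - n², b = 2mn, c = m² + n²
m = 39, n = 4
a = 39² - 4² = 1521 - 16 = 1505
b = 2 × 39 × 4 = 312
c = 39² + 4² = 1521 + 16 = 1537
Verification: 1505² + 312² = 2265025 + 97344 = 2362369 = 1537² ✓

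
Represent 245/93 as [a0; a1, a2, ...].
[2; 1, 1, 1, 2, 1, 3, 2]

Euclidean algorithm steps:
245 = 2 × 93 + 59
93 = 1 × 59 + 34
59 = 1 × 34 + 25
34 = 1 × 25 + 9
25 = 2 × 9 + 7
9 = 1 × 7 + 2
7 = 3 × 2 + 1
2 = 2 × 1 + 0
Continued fraction: [2; 1, 1, 1, 2, 1, 3, 2]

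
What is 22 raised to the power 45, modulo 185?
117

Repeated squaring. Binary of 45 = 101101.
22^1 ≡ 22 (mod 185); 22^2 ≡ 114 (mod 185); 22^4 ≡ 46 (mod 185); 22^8 ≡ 81 (mod 185); 22^16 ≡ 86 (mod 185); 22^32 ≡ 181 (mod 185)
22^45 = 22^1 × 22^4 × 22^8 × 22^32 ≡ 117 (mod 185)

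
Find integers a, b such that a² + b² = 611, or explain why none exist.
Not possible

Factorization: 611 = 13 × 47
By Fermat: n is sum of two squares iff every prime p ≡ 3 (mod 4) appears to even power.
Prime(s) ≡ 3 (mod 4) with odd exponent: [(47, 1)]
Therefore 611 cannot be expressed as a² + b².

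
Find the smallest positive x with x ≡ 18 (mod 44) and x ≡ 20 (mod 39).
722

Using Chinese Remainder Theorem:
M = 44 × 39 = 1716
M1 = 39, M2 = 44
y1 = 39^(-1) mod 44 = 35
y2 = 44^(-1) mod 39 = 8
x = (18×39×35 + 20×44×8) mod 1716 = 722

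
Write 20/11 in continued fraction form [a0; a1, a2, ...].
[1; 1, 4, 2]

Euclidean algorithm steps:
20 = 1 × 11 + 9
11 = 1 × 9 + 2
9 = 4 × 2 + 1
2 = 2 × 1 + 0
Continued fraction: [1; 1, 4, 2]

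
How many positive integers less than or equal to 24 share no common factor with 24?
8

24 = 2^3 × 3
φ(n) = n × ∏(1 - 1/p) for each prime p dividing n
φ(24) = 24 × (1 - 1/2) × (1 - 1/3) = 8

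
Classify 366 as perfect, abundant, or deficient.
abundant

Proper divisors of 366: sum = 1 + 2 + 3 + 6 + 61 + 122 + 183 = 378
Since 378 > 366, 366 is abundant.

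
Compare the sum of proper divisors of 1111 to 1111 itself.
deficient

Proper divisors of 1111: sum = 1 + 11 + 101 = 113
Since 113 < 1111, 1111 is deficient.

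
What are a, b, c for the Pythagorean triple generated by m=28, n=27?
(55, 1512, 1513)

Euclid's formula: a = m² - n², b = 2mn, c = m² + n²
m = 28, n = 27
a = 28² - 27² = 784 - 729 = 55
b = 2 × 28 × 27 = 1512
c = 28² + 27² = 784 + 729 = 1513
Verification: 55² + 1512² = 3025 + 2286144 = 2289169 = 1513² ✓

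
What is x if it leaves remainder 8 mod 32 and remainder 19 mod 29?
744

Using Chinese Remainder Theorem:
M = 32 × 29 = 928
M1 = 29, M2 = 32
y1 = 29^(-1) mod 32 = 21
y2 = 32^(-1) mod 29 = 10
x = (8×29×21 + 19×32×10) mod 928 = 744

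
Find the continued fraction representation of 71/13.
[5; 2, 6]

Euclidean algorithm steps:
71 = 5 × 13 + 6
13 = 2 × 6 + 1
6 = 6 × 1 + 0
Continued fraction: [5; 2, 6]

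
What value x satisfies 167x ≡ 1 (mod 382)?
183

gcd(167, 382) = 1, so the inverse exists.
Extended Euclidean algorithm on (382, 167):
382 = 2 × 167 + 48  ⟹  48 = (1)·382 + (-2)·167
167 = 3 × 48 + 23  ⟹  23 = (-3)·382 + (7)·167
48 = 2 × 23 + 2  ⟹  2 = (7)·382 + (-16)·167
23 = 11 × 2 + 1  ⟹  1 = (-80)·382 + (183)·167
So (183)·167 ≡ 1 (mod 382), i.e. 167^(-1) ≡ 183 (mod 382).
Check: 167 × 183 = 30561 ≡ 1 (mod 382)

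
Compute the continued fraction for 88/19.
[4; 1, 1, 1, 2, 2]

Euclidean algorithm steps:
88 = 4 × 19 + 12
19 = 1 × 12 + 7
12 = 1 × 7 + 5
7 = 1 × 5 + 2
5 = 2 × 2 + 1
2 = 2 × 1 + 0
Continued fraction: [4; 1, 1, 1, 2, 2]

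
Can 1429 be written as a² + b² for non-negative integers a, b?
23² + 30² (a=23, b=30)

Factorization: 1429 = 1429
By Fermat: n is sum of two squares iff every prime p ≡ 3 (mod 4) appears to even power.
All primes ≡ 3 (mod 4) appear to even power.
Search a = 0, 1, 2, … for 1429 - a² a perfect square: first hit at a = 23: 1429 - 529 = 900 = 30².
1429 = 23² + 30² = 529 + 900 ✓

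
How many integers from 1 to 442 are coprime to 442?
192

442 = 2 × 13 × 17
φ(n) = n × ∏(1 - 1/p) for each prime p dividing n
φ(442) = 442 × (1 - 1/2) × (1 - 1/13) × (1 - 1/17) = 192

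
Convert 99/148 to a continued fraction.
[0; 1, 2, 49]

Euclidean algorithm steps:
99 = 0 × 148 + 99
148 = 1 × 99 + 49
99 = 2 × 49 + 1
49 = 49 × 1 + 0
Continued fraction: [0; 1, 2, 49]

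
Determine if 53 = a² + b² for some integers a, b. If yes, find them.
2² + 7² (a=2, b=7)

Factorization: 53 = 53
By Fermat: n is sum of two squares iff every prime p ≡ 3 (mod 4) appears to even power.
All primes ≡ 3 (mod 4) appear to even power.
Search a = 0, 1, 2, … for 53 - a² a perfect square: first hit at a = 2: 53 - 4 = 49 = 7².
53 = 2² + 7² = 4 + 49 ✓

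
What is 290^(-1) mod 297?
212

gcd(290, 297) = 1, so the inverse exists.
Extended Euclidean algorithm on (297, 290):
297 = 1 × 290 + 7  ⟹  7 = (1)·297 + (-1)·290
290 = 41 × 7 + 3  ⟹  3 = (-41)·297 + (42)·290
7 = 2 × 3 + 1  ⟹  1 = (83)·297 + (-85)·290
So (-85)·290 ≡ 1 (mod 297), i.e. 290^(-1) ≡ -85 ≡ 212 (mod 297).
Check: 290 × 212 = 61480 ≡ 1 (mod 297)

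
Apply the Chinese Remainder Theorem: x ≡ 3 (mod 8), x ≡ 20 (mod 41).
307

Using Chinese Remainder Theorem:
M = 8 × 41 = 328
M1 = 41, M2 = 8
y1 = 41^(-1) mod 8 = 1
y2 = 8^(-1) mod 41 = 36
x = (3×41×1 + 20×8×36) mod 328 = 307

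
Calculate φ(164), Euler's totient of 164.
80

164 = 2^2 × 41
φ(n) = n × ∏(1 - 1/p) for each prime p dividing n
φ(164) = 164 × (1 - 1/2) × (1 - 1/41) = 80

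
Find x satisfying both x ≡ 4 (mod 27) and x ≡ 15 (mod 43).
58

Using Chinese Remainder Theorem:
M = 27 × 43 = 1161
M1 = 43, M2 = 27
y1 = 43^(-1) mod 27 = 22
y2 = 27^(-1) mod 43 = 8
x = (4×43×22 + 15×27×8) mod 1161 = 58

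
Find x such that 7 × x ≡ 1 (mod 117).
67

gcd(7, 117) = 1, so the inverse exists.
Extended Euclidean algorithm on (117, 7):
117 = 16 × 7 + 5  ⟹  5 = (1)·117 + (-16)·7
7 = 1 × 5 + 2  ⟹  2 = (-1)·117 + (17)·7
5 = 2 × 2 + 1  ⟹  1 = (3)·117 + (-50)·7
So (-50)·7 ≡ 1 (mod 117), i.e. 7^(-1) ≡ -50 ≡ 67 (mod 117).
Check: 7 × 67 = 469 ≡ 1 (mod 117)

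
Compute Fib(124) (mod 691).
314

Matrix identity: Q^n = [[F_(n+1), F_n], [F_n, F_(n-1)]] with Q = [[1,1],[1,0]].
n = 124 = 1111100₂. Square-and-multiply, entries mod 691:
Q^1 = [[1,1],[1,0]]
Q^3 = (Q^1)²·Q = [[3,2],[2,1]]
Q^7 = (Q^3)²·Q = [[21,13],[13,8]]
Q^15 = (Q^7)²·Q = [[296,610],[610,377]]
Q^31 = (Q^15)²·Q = [[277,201],[201,76]]
Q^62 = (Q^31)² = [[351,471],[471,571]]
Q^124 = (Q^62)² = [[233,314],[314,610]]
F_124 mod 691 = Q^124[0][1] = 314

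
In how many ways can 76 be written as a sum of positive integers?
9289091

p(n) counts ways to write n as a sum of positive integers (order ignored).
Euler's pentagonal recurrence: p(k) = p(k-1) + p(k-2) - p(k-5) - p(k-7) + p(k-12) + p(k-15) - ... (offsets j(3j∓1)/2, signs ++--, p(0)=1, p(<0)=0).
DP table for k = 0..75: p(0)=1, p(1)=1, p(2)=2, p(3)=3, p(4)=5, p(5)=7, p(6)=11, p(7)=15, p(8)=22, p(9)=30, p(10)=42, p(11)=56, p(12)=77, p(13)=101, p(14)=135, p(15)=176, p(16)=231, p(17)=297, p(18)=385, p(19)=490, p(20)=627, p(21)=792, p(22)=1002, p(23)=1255, p(24)=1575, p(25)=1958, p(26)=2436, p(27)=3010, p(28)=3718, p(29)=4565, p(30)=5604, p(31)=6842, p(32)=8349, p(33)=10143, p(34)=12310, p(35)=14883, p(36)=17977, p(37)=21637, p(38)=26015, p(39)=31185, p(40)=37338, p(41)=44583, p(42)=53174, p(43)=63261, p(44)=75175, p(45)=89134, p(46)=105558, p(47)=124754, p(48)=147273, p(49)=173525, p(50)=204226, p(51)=239943, p(52)=281589, p(53)=329931, p(54)=386155, p(55)=451276, p(56)=526823, p(57)=614154, p(58)=715220, p(59)=831820, p(60)=966467, p(61)=1121505, p(62)=1300156, p(63)=1505499, p(64)=1741630, p(65)=2012558, p(66)=2323520, p(67)=2679689, p(68)=3087735, p(69)=3554345, p(70)=4087968, p(71)=4697205, p(72)=5392783, p(73)=6185689, p(74)=7089500, p(75)=8118264.
Final step: p(76) = p(75) + p(74) - p(71) - p(69) + p(64) + p(61) - p(54) - p(50) + p(41) + p(36) - p(25) - p(19) + p(6)
= 8118264 + 7089500 - 4697205 - 3554345 + 1741630 + 1121505 - 386155 - 204226 + 44583 + 17977 - 1958 - 490 + 11
= 9289091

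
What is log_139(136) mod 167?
91

Baby-step giant-step with step n = ⌈√167⌉ = 13.
Baby steps 139^j mod 167 (j:value) for j=0..12: 0:1, 1:139, 2:116, 3:92, 4:96, 5:151, 6:114, 7:148, 8:31, 9:134, 10:89, 11:13, 12:137.
Giant-step multiplier: 139^(-13) ≡ 139^(166-13) = 139^153 ≡ 67 (mod 167).
Giant steps γ_i = 136·67^i mod 167: γ_0=136, γ_1=94, γ_2=119, γ_3=124, γ_4=125, γ_5=25, γ_6=5, γ_7=1 (in table at j=0).
x = i·n + j = 7·13 + 0 = 91.
Check: 139^91 ≡ 136 (mod 167).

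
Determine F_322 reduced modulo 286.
221

Matrix identity: Q^n = [[F_(n+1), F_n], [F_n, F_(n-1)]] with Q = [[1,1],[1,0]].
n = 322 = 101000010₂. Square-and-multiply, entries mod 286:
Q^1 = [[1,1],[1,0]]
Q^2 = (Q^1)² = [[2,1],[1,1]]
Q^5 = (Q^2)²·Q = [[8,5],[5,3]]
Q^10 = (Q^5)² = [[89,55],[55,34]]
Q^20 = (Q^10)² = [[78,187],[187,177]]
Q^40 = (Q^20)² = [[155,209],[209,232]]
Q^80 = (Q^40)² = [[210,231],[231,265]]
Q^161 = (Q^80)²·Q = [[122,221],[221,187]]
Q^322 = (Q^161)² = [[233,221],[221,12]]
F_322 mod 286 = Q^322[0][1] = 221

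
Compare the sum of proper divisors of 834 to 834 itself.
abundant

Proper divisors of 834: sum = 1 + 2 + 3 + 6 + 139 + 278 + 417 = 846
Since 846 > 834, 834 is abundant.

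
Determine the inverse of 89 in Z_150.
59

gcd(89, 150) = 1, so the inverse exists.
Extended Euclidean algorithm on (150, 89):
150 = 1 × 89 + 61  ⟹  61 = (1)·150 + (-1)·89
89 = 1 × 61 + 28  ⟹  28 = (-1)·150 + (2)·89
61 = 2 × 28 + 5  ⟹  5 = (3)·150 + (-5)·89
28 = 5 × 5 + 3  ⟹  3 = (-16)·150 + (27)·89
5 = 1 × 3 + 2  ⟹  2 = (19)·150 + (-32)·89
3 = 1 × 2 + 1  ⟹  1 = (-35)·150 + (59)·89
So (59)·89 ≡ 1 (mod 150), i.e. 89^(-1) ≡ 59 (mod 150).
Check: 89 × 59 = 5251 ≡ 1 (mod 150)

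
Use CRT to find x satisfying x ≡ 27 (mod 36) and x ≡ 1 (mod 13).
27

Using Chinese Remainder Theorem:
M = 36 × 13 = 468
M1 = 13, M2 = 36
y1 = 13^(-1) mod 36 = 25
y2 = 36^(-1) mod 13 = 4
x = (27×13×25 + 1×36×4) mod 468 = 27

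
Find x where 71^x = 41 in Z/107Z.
60

Baby-step giant-step with step n = ⌈√107⌉ = 11.
Baby steps 71^j mod 107 (j:value) for j=0..10: 0:1, 1:71, 2:12, 3:103, 4:37, 5:59, 6:16, 7:66, 8:85, 9:43, 10:57.
Giant-step multiplier: 71^(-11) ≡ 71^(106-11) = 71^95 ≡ 45 (mod 107).
Giant steps γ_i = 41·45^i mod 107: γ_0=41, γ_1=26, γ_2=100, γ_3=6, γ_4=56, γ_5=59 (in table at j=5).
x = i·n + j = 5·11 + 5 = 60.
Check: 71^60 ≡ 41 (mod 107).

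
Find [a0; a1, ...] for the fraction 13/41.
[0; 3, 6, 2]

Euclidean algorithm steps:
13 = 0 × 41 + 13
41 = 3 × 13 + 2
13 = 6 × 2 + 1
2 = 2 × 1 + 0
Continued fraction: [0; 3, 6, 2]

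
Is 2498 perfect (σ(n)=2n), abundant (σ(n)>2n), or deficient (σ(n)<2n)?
deficient

Proper divisors of 2498: sum = 1 + 2 + 1249 = 1252
Since 1252 < 2498, 2498 is deficient.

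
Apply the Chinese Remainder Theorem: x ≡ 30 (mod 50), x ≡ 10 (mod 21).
430

Using Chinese Remainder Theorem:
M = 50 × 21 = 1050
M1 = 21, M2 = 50
y1 = 21^(-1) mod 50 = 31
y2 = 50^(-1) mod 21 = 8
x = (30×21×31 + 10×50×8) mod 1050 = 430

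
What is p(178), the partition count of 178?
571701605655

p(n) counts ways to write n as a sum of positive integers (order ignored).
Euler's pentagonal recurrence: p(k) = p(k-1) + p(k-2) - p(k-5) - p(k-7) + p(k-12) + p(k-15) - ... (offsets j(3j∓1)/2, signs ++--, p(0)=1, p(<0)=0).
DP table for k = 0..177: p(0)=1, p(1)=1, p(2)=2, p(3)=3, p(4)=5, p(5)=7, p(6)=11, p(7)=15, p(8)=22, p(9)=30, p(10)=42, p(11)=56, p(12)=77, p(13)=101, p(14)=135, p(15)=176, p(16)=231, p(17)=297, p(18)=385, p(19)=490, p(20)=627, p(21)=792, p(22)=1002, p(23)=1255, p(24)=1575, p(25)=1958, p(26)=2436, p(27)=3010, p(28)=3718, p(29)=4565, p(30)=5604, p(31)=6842, p(32)=8349, p(33)=10143, p(34)=12310, p(35)=14883, p(36)=17977, p(37)=21637, p(38)=26015, p(39)=31185, p(40)=37338, p(41)=44583, p(42)=53174, p(43)=63261, p(44)=75175, p(45)=89134, p(46)=105558, p(47)=124754, p(48)=147273, p(49)=173525, p(50)=204226, p(51)=239943, p(52)=281589, p(53)=329931, p(54)=386155, p(55)=451276, p(56)=526823, p(57)=614154, p(58)=715220, p(59)=831820, p(60)=966467, p(61)=1121505, p(62)=1300156, p(63)=1505499, p(64)=1741630, p(65)=2012558, p(66)=2323520, p(67)=2679689, p(68)=3087735, p(69)=3554345, p(70)=4087968, p(71)=4697205, p(72)=5392783, p(73)=6185689, p(74)=7089500, p(75)=8118264, p(76)=9289091, p(77)=10619863, p(78)=12132164, p(79)=13848650, p(80)=15796476, p(81)=18004327, p(82)=20506255, p(83)=23338469, p(84)=26543660, p(85)=30167357, p(86)=34262962, p(87)=38887673, p(88)=44108109, p(89)=49995925, p(90)=56634173, p(91)=64112359, p(92)=72533807, p(93)=82010177, p(94)=92669720, p(95)=104651419, p(96)=118114304, p(97)=133230930, p(98)=150198136, p(99)=169229875, p(100)=190569292, p(101)=214481126, p(102)=241265379, p(103)=271248950, p(104)=304801365, p(105)=342325709, p(106)=384276336, p(107)=431149389, p(108)=483502844, p(109)=541946240, p(110)=607163746, p(111)=679903203, p(112)=761002156, p(113)=851376628, p(114)=952050665, p(115)=1064144451, p(116)=1188908248, p(117)=1327710076, p(118)=1482074143, p(119)=1653668665, p(120)=1844349560, p(121)=2056148051, p(122)=2291320912, p(123)=2552338241, p(124)=2841940500, p(125)=3163127352, p(126)=3519222692, p(127)=3913864295, p(128)=4351078600, p(129)=4835271870, p(130)=5371315400, p(131)=5964539504, p(132)=6620830889, p(133)=7346629512, p(134)=8149040695, p(135)=9035836076, p(136)=10015581680, p(137)=11097645016, p(138)=12292341831, p(139)=13610949895, p(140)=15065878135, p(141)=16670689208, p(142)=18440293320, p(143)=20390982757, p(144)=22540654445, p(145)=24908858009, p(146)=27517052599, p(147)=30388671978, p(148)=33549419497, p(149)=37027355200, p(150)=40853235313, p(151)=45060624582, p(152)=49686288421, p(153)=54770336324, p(154)=60356673280, p(155)=66493182097, p(156)=73232243759, p(157)=80630964769, p(158)=88751778802, p(159)=97662728555, p(160)=107438159466, p(161)=118159068427, p(162)=129913904637, p(163)=142798995930, p(164)=156919475295, p(165)=172389800255, p(166)=189334822579, p(167)=207890420102, p(168)=228204732751, p(169)=250438925115, p(170)=274768617130, p(171)=301384802048, p(172)=330495499613, p(173)=362326859895, p(174)=397125074750, p(175)=435157697830, p(176)=476715857290, p(177)=522115831195.
Final step: p(178) = p(177) + p(176) - p(173) - p(171) + p(166) + p(163) - p(156) - p(152) + p(143) + p(138) - p(127) - p(121) + p(108) + p(101) - p(86) - p(78) + p(61) + p(52) - p(33) - p(23) + p(2)
= 522115831195 + 476715857290 - 362326859895 - 301384802048 + 189334822579 + 142798995930 - 73232243759 - 49686288421 + 20390982757 + 12292341831 - 3913864295 - 2056148051 + 483502844 + 214481126 - 34262962 - 12132164 + 1121505 + 281589 - 10143 - 1255 + 2
= 571701605655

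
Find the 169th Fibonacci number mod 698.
5

Matrix identity: Q^n = [[F_(n+1), F_n], [F_n, F_(n-1)]] with Q = [[1,1],[1,0]].
n = 169 = 10101001₂. Square-and-multiply, entries mod 698:
Q^1 = [[1,1],[1,0]]
Q^2 = (Q^1)² = [[2,1],[1,1]]
Q^5 = (Q^2)²·Q = [[8,5],[5,3]]
Q^10 = (Q^5)² = [[89,55],[55,34]]
Q^21 = (Q^10)²·Q = [[261,476],[476,483]]
Q^42 = (Q^21)² = [[141,258],[258,581]]
Q^84 = (Q^42)² = [[591,608],[608,681]]
Q^169 = (Q^84)²·Q = [[695,5],[5,690]]
F_169 mod 698 = Q^169[0][1] = 5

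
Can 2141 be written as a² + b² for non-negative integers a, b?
5² + 46² (a=5, b=46)

Factorization: 2141 = 2141
By Fermat: n is sum of two squares iff every prime p ≡ 3 (mod 4) appears to even power.
All primes ≡ 3 (mod 4) appear to even power.
Search a = 0, 1, 2, … for 2141 - a² a perfect square: first hit at a = 5: 2141 - 25 = 2116 = 46².
2141 = 5² + 46² = 25 + 2116 ✓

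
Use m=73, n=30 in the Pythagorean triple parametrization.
(4429, 4380, 6229)

Euclid's formula: a = m² - n², b = 2mn, c = m² + n²
m = 73, n = 30
a = 73² - 30² = 5329 - 900 = 4429
b = 2 × 73 × 30 = 4380
c = 73² + 30² = 5329 + 900 = 6229
Verification: 4429² + 4380² = 19616041 + 19184400 = 38800441 = 6229² ✓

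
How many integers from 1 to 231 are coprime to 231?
120

231 = 3 × 7 × 11
φ(n) = n × ∏(1 - 1/p) for each prime p dividing n
φ(231) = 231 × (1 - 1/3) × (1 - 1/7) × (1 - 1/11) = 120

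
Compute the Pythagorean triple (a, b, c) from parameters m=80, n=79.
(159, 12640, 12641)

Euclid's formula: a = m² - n², b = 2mn, c = m² + n²
m = 80, n = 79
a = 80² - 79² = 6400 - 6241 = 159
b = 2 × 80 × 79 = 12640
c = 80² + 79² = 6400 + 6241 = 12641
Verification: 159² + 12640² = 25281 + 159769600 = 159794881 = 12641² ✓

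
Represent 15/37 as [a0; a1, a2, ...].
[0; 2, 2, 7]

Euclidean algorithm steps:
15 = 0 × 37 + 15
37 = 2 × 15 + 7
15 = 2 × 7 + 1
7 = 7 × 1 + 0
Continued fraction: [0; 2, 2, 7]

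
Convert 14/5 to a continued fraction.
[2; 1, 4]

Euclidean algorithm steps:
14 = 2 × 5 + 4
5 = 1 × 4 + 1
4 = 4 × 1 + 0
Continued fraction: [2; 1, 4]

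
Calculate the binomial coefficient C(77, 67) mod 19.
0

Using Lucas' theorem:
Write n=77 and k=67 in base 19:
n in base 19: [4, 1]
k in base 19: [3, 10]
C(77,67) mod 19 = ∏ C(n_i, k_i) mod 19
Digit binomials (mod 19): C(4,3) = 4; C(1,10) = 0 (k_i > n_i)
Product: 4 × 0 = 0 ≡ 0 (mod 19)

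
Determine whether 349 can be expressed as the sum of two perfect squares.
5² + 18² (a=5, b=18)

Factorization: 349 = 349
By Fermat: n is sum of two squares iff every prime p ≡ 3 (mod 4) appears to even power.
All primes ≡ 3 (mod 4) appear to even power.
Search a = 0, 1, 2, … for 349 - a² a perfect square: first hit at a = 5: 349 - 25 = 324 = 18².
349 = 5² + 18² = 25 + 324 ✓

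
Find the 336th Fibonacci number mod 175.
77

Matrix identity: Q^n = [[F_(n+1), F_n], [F_n, F_(n-1)]] with Q = [[1,1],[1,0]].
n = 336 = 101010000₂. Square-and-multiply, entries mod 175:
Q^1 = [[1,1],[1,0]]
Q^2 = (Q^1)² = [[2,1],[1,1]]
Q^5 = (Q^2)²·Q = [[8,5],[5,3]]
Q^10 = (Q^5)² = [[89,55],[55,34]]
Q^21 = (Q^10)²·Q = [[36,96],[96,115]]
Q^42 = (Q^21)² = [[12,146],[146,41]]
Q^84 = (Q^42)² = [[110,38],[38,72]]
Q^168 = (Q^84)² = [[69,91],[91,153]]
Q^336 = (Q^168)² = [[92,77],[77,15]]
F_336 mod 175 = Q^336[0][1] = 77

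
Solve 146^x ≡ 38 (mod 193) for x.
175

Baby-step giant-step with step n = ⌈√193⌉ = 14.
Baby steps 146^j mod 193 (j:value) for j=0..13: 0:1, 1:146, 2:86, 3:11, 4:62, 5:174, 6:121, 7:103, 8:177, 9:173, 10:168, 11:17, 12:166, 13:111.
Giant-step multiplier: 146^(-14) ≡ 146^(192-14) = 146^178 ≡ 32 (mod 193).
Giant steps γ_i = 38·32^i mod 193: γ_0=38, γ_1=58, γ_2=119, γ_3=141, γ_4=73, γ_5=20, γ_6=61, γ_7=22, γ_8=125, γ_9=140, γ_10=41, γ_11=154, γ_12=103 (in table at j=7).
x = i·n + j = 12·14 + 7 = 175.
Check: 146^175 ≡ 38 (mod 193).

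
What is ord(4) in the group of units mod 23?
11

23 is prime, so ord(4) divides φ(23) = 22.
Divisors of 22: 1, 2, 11, 22.
Repeated squaring: 4^1 ≡ 4, 4^2 ≡ 16, 4^4 ≡ 3, 4^8 ≡ 9, 4^16 ≡ 12 (mod 23).
Test 4^d mod 23 for each divisor d in increasing order:
4^1 ≡ 4
4^2 ≡ 16
4^11 = 4^8·4^2·4^1 ≡ 1  ← first divisor giving 1
The order is 11.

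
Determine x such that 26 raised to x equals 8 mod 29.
9

Baby-step giant-step with step n = ⌈√29⌉ = 6.
Baby steps 26^j mod 29 (j:value) for j=0..5: 0:1, 1:26, 2:9, 3:2, 4:23, 5:18.
Giant-step multiplier: 26^(-6) ≡ 26^(28-6) = 26^22 ≡ 22 (mod 29).
Giant steps γ_i = 8·22^i mod 29: γ_0=8, γ_1=2 (in table at j=3).
x = i·n + j = 1·6 + 3 = 9.
Check: 26^9 ≡ 8 (mod 29).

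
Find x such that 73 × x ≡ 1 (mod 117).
109

gcd(73, 117) = 1, so the inverse exists.
Extended Euclidean algorithm on (117, 73):
117 = 1 × 73 + 44  ⟹  44 = (1)·117 + (-1)·73
73 = 1 × 44 + 29  ⟹  29 = (-1)·117 + (2)·73
44 = 1 × 29 + 15  ⟹  15 = (2)·117 + (-3)·73
29 = 1 × 15 + 14  ⟹  14 = (-3)·117 + (5)·73
15 = 1 × 14 + 1  ⟹  1 = (5)·117 + (-8)·73
So (-8)·73 ≡ 1 (mod 117), i.e. 73^(-1) ≡ -8 ≡ 109 (mod 117).
Check: 73 × 109 = 7957 ≡ 1 (mod 117)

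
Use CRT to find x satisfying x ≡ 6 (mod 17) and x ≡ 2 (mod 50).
652

Using Chinese Remainder Theorem:
M = 17 × 50 = 850
M1 = 50, M2 = 17
y1 = 50^(-1) mod 17 = 16
y2 = 17^(-1) mod 50 = 3
x = (6×50×16 + 2×17×3) mod 850 = 652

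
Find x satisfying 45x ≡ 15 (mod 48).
x ≡ 11 (mod 16)

gcd(45, 48) = 3, which divides 15, so solutions exist.
Divide through by 3: 15x ≡ 5 (mod 16).
Find 15^(-1) mod 16 by the extended Euclidean algorithm:
16 = 1 × 15 + 1  ⟹  1 = (1)·16 + (-1)·15
So (-1)·15 ≡ 1 (mod 16), i.e. 15^(-1) ≡ -1 ≡ 15 (mod 16).
x ≡ 15 × 5 = 75 ≡ 11 (mod 16).
Check: 45 × 11 = 495 ≡ 15 (mod 48).
x ≡ 11 (mod 16), giving 3 solutions mod 48.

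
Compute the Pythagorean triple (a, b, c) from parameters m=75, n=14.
(5429, 2100, 5821)

Euclid's formula: a = m² - n², b = 2mn, c = m² + n²
m = 75, n = 14
a = 75² - 14² = 5625 - 196 = 5429
b = 2 × 75 × 14 = 2100
c = 75² + 14² = 5625 + 196 = 5821
Verification: 5429² + 2100² = 29474041 + 4410000 = 33884041 = 5821² ✓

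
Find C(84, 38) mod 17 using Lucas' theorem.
6

Using Lucas' theorem:
Write n=84 and k=38 in base 17:
n in base 17: [4, 16]
k in base 17: [2, 4]
C(84,38) mod 17 = ∏ C(n_i, k_i) mod 17
Digit binomials (mod 17): C(4,2) = 6; C(16,4) = 1820 ≡ 1
Product: 6 × 1 = 6 ≡ 6 (mod 17)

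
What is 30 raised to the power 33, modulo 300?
0

Repeated squaring. Binary of 33 = 100001.
30^1 ≡ 30 (mod 300); 30^2 ≡ 0 (mod 300); 30^4 ≡ 0 (mod 300); 30^8 ≡ 0 (mod 300); 30^16 ≡ 0 (mod 300); 30^32 ≡ 0 (mod 300)
30^33 = 30^1 × 30^32 ≡ 0 (mod 300)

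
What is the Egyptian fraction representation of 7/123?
1/18 + 1/738

Greedy algorithm:
7/123: ceiling(123/7) = 18, use 1/18
1/738: ceiling(738/1) = 738, use 1/738
Result: 7/123 = 1/18 + 1/738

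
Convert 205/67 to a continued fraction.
[3; 16, 1, 3]

Euclidean algorithm steps:
205 = 3 × 67 + 4
67 = 16 × 4 + 3
4 = 1 × 3 + 1
3 = 3 × 1 + 0
Continued fraction: [3; 16, 1, 3]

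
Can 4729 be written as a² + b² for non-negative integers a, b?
45² + 52² (a=45, b=52)

Factorization: 4729 = 4729
By Fermat: n is sum of two squares iff every prime p ≡ 3 (mod 4) appears to even power.
All primes ≡ 3 (mod 4) appear to even power.
Search a = 0, 1, 2, … for 4729 - a² a perfect square: first hit at a = 45: 4729 - 2025 = 2704 = 52².
4729 = 45² + 52² = 2025 + 2704 ✓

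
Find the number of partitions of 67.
2679689

p(n) counts ways to write n as a sum of positive integers (order ignored).
Euler's pentagonal recurrence: p(k) = p(k-1) + p(k-2) - p(k-5) - p(k-7) + p(k-12) + p(k-15) - ... (offsets j(3j∓1)/2, signs ++--, p(0)=1, p(<0)=0).
DP table for k = 0..66: p(0)=1, p(1)=1, p(2)=2, p(3)=3, p(4)=5, p(5)=7, p(6)=11, p(7)=15, p(8)=22, p(9)=30, p(10)=42, p(11)=56, p(12)=77, p(13)=101, p(14)=135, p(15)=176, p(16)=231, p(17)=297, p(18)=385, p(19)=490, p(20)=627, p(21)=792, p(22)=1002, p(23)=1255, p(24)=1575, p(25)=1958, p(26)=2436, p(27)=3010, p(28)=3718, p(29)=4565, p(30)=5604, p(31)=6842, p(32)=8349, p(33)=10143, p(34)=12310, p(35)=14883, p(36)=17977, p(37)=21637, p(38)=26015, p(39)=31185, p(40)=37338, p(41)=44583, p(42)=53174, p(43)=63261, p(44)=75175, p(45)=89134, p(46)=105558, p(47)=124754, p(48)=147273, p(49)=173525, p(50)=204226, p(51)=239943, p(52)=281589, p(53)=329931, p(54)=386155, p(55)=451276, p(56)=526823, p(57)=614154, p(58)=715220, p(59)=831820, p(60)=966467, p(61)=1121505, p(62)=1300156, p(63)=1505499, p(64)=1741630, p(65)=2012558, p(66)=2323520.
Final step: p(67) = p(66) + p(65) - p(62) - p(60) + p(55) + p(52) - p(45) - p(41) + p(32) + p(27) - p(16) - p(10)
= 2323520 + 2012558 - 1300156 - 966467 + 451276 + 281589 - 89134 - 44583 + 8349 + 3010 - 231 - 42
= 2679689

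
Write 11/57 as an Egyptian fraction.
1/6 + 1/38

Greedy algorithm:
11/57: ceiling(57/11) = 6, use 1/6
1/38: ceiling(38/1) = 38, use 1/38
Result: 11/57 = 1/6 + 1/38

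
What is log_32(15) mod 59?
46

Baby-step giant-step with step n = ⌈√59⌉ = 8.
Baby steps 32^j mod 59 (j:value) for j=0..7: 0:1, 1:32, 2:21, 3:23, 4:28, 5:11, 6:57, 7:54.
Giant-step multiplier: 32^(-8) ≡ 32^(58-8) = 32^50 ≡ 7 (mod 59).
Giant steps γ_i = 15·7^i mod 59: γ_0=15, γ_1=46, γ_2=27, γ_3=12, γ_4=25, γ_5=57 (in table at j=6).
x = i·n + j = 5·8 + 6 = 46.
Check: 32^46 ≡ 15 (mod 59).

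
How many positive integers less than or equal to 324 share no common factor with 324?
108

324 = 2^2 × 3^4
φ(n) = n × ∏(1 - 1/p) for each prime p dividing n
φ(324) = 324 × (1 - 1/2) × (1 - 1/3) = 108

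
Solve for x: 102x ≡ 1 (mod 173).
134

gcd(102, 173) = 1, so the inverse exists.
Extended Euclidean algorithm on (173, 102):
173 = 1 × 102 + 71  ⟹  71 = (1)·173 + (-1)·102
102 = 1 × 71 + 31  ⟹  31 = (-1)·173 + (2)·102
71 = 2 × 31 + 9  ⟹  9 = (3)·173 + (-5)·102
31 = 3 × 9 + 4  ⟹  4 = (-10)·173 + (17)·102
9 = 2 × 4 + 1  ⟹  1 = (23)·173 + (-39)·102
So (-39)·102 ≡ 1 (mod 173), i.e. 102^(-1) ≡ -39 ≡ 134 (mod 173).
Check: 102 × 134 = 13668 ≡ 1 (mod 173)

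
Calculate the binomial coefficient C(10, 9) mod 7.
3

Using Lucas' theorem:
Write n=10 and k=9 in base 7:
n in base 7: [1, 3]
k in base 7: [1, 2]
C(10,9) mod 7 = ∏ C(n_i, k_i) mod 7
Digit binomials (mod 7): C(1,1) = 1; C(3,2) = 3
Product: 1 × 3 = 3 ≡ 3 (mod 7)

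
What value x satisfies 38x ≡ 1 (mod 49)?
40

gcd(38, 49) = 1, so the inverse exists.
Extended Euclidean algorithm on (49, 38):
49 = 1 × 38 + 11  ⟹  11 = (1)·49 + (-1)·38
38 = 3 × 11 + 5  ⟹  5 = (-3)·49 + (4)·38
11 = 2 × 5 + 1  ⟹  1 = (7)·49 + (-9)·38
So (-9)·38 ≡ 1 (mod 49), i.e. 38^(-1) ≡ -9 ≡ 40 (mod 49).
Check: 38 × 40 = 1520 ≡ 1 (mod 49)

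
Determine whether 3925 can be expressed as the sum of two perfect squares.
9² + 62² (a=9, b=62)

Factorization: 3925 = 5^2 × 157
By Fermat: n is sum of two squares iff every prime p ≡ 3 (mod 4) appears to even power.
All primes ≡ 3 (mod 4) appear to even power.
Search a = 0, 1, 2, … for 3925 - a² a perfect square: first hit at a = 9: 3925 - 81 = 3844 = 62².
3925 = 9² + 62² = 81 + 3844 ✓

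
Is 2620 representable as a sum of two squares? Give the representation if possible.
Not possible

Factorization: 2620 = 2^2 × 5 × 131
By Fermat: n is sum of two squares iff every prime p ≡ 3 (mod 4) appears to even power.
Prime(s) ≡ 3 (mod 4) with odd exponent: [(131, 1)]
Therefore 2620 cannot be expressed as a² + b².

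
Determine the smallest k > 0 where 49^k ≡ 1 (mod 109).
27

109 is prime, so ord(49) divides φ(109) = 108.
Divisors of 108: 1, 2, 3, 4, 6, 9, 12, 18, 27, 36, 54, 108.
Repeated squaring: 49^1 ≡ 49, 49^2 ≡ 3, 49^4 ≡ 9, 49^8 ≡ 81, 49^16 ≡ 21, 49^32 ≡ 5, 49^64 ≡ 25 (mod 109).
Test 49^d mod 109 for each divisor d in increasing order:
49^1 ≡ 49
49^2 ≡ 3
49^3 = 49^2·49^1 ≡ 38
49^4 ≡ 9
49^6 = 49^4·49^2 ≡ 27
49^9 = 49^8·49^1 ≡ 45
49^12 = 49^8·49^4 ≡ 75
49^18 = 49^16·49^2 ≡ 63
49^27 = 49^16·49^8·49^2·49^1 ≡ 1  ← first divisor giving 1
The order is 27.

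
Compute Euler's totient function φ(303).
200

303 = 3 × 101
φ(n) = n × ∏(1 - 1/p) for each prime p dividing n
φ(303) = 303 × (1 - 1/3) × (1 - 1/101) = 200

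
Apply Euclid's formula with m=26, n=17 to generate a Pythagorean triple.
(387, 884, 965)

Euclid's formula: a = m² - n², b = 2mn, c = m² + n²
m = 26, n = 17
a = 26² - 17² = 676 - 289 = 387
b = 2 × 26 × 17 = 884
c = 26² + 17² = 676 + 289 = 965
Verification: 387² + 884² = 149769 + 781456 = 931225 = 965² ✓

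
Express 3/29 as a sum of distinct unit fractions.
1/10 + 1/290

Greedy algorithm:
3/29: ceiling(29/3) = 10, use 1/10
1/290: ceiling(290/1) = 290, use 1/290
Result: 3/29 = 1/10 + 1/290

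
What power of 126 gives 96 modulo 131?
37

Baby-step giant-step with step n = ⌈√131⌉ = 12.
Baby steps 126^j mod 131 (j:value) for j=0..11: 0:1, 1:126, 2:25, 3:6, 4:101, 5:19, 6:36, 7:82, 8:114, 9:85, 10:99, 11:29.
Giant-step multiplier: 126^(-12) ≡ 126^(130-12) = 126^118 ≡ 28 (mod 131).
Giant steps γ_i = 96·28^i mod 131: γ_0=96, γ_1=68, γ_2=70, γ_3=126 (in table at j=1).
x = i·n + j = 3·12 + 1 = 37.
Check: 126^37 ≡ 96 (mod 131).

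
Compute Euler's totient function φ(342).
108

342 = 2 × 3^2 × 19
φ(n) = n × ∏(1 - 1/p) for each prime p dividing n
φ(342) = 342 × (1 - 1/2) × (1 - 1/3) × (1 - 1/19) = 108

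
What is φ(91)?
72

91 = 7 × 13
φ(n) = n × ∏(1 - 1/p) for each prime p dividing n
φ(91) = 91 × (1 - 1/7) × (1 - 1/13) = 72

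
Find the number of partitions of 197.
3068829878530

p(n) counts ways to write n as a sum of positive integers (order ignored).
Euler's pentagonal recurrence: p(k) = p(k-1) + p(k-2) - p(k-5) - p(k-7) + p(k-12) + p(k-15) - ... (offsets j(3j∓1)/2, signs ++--, p(0)=1, p(<0)=0).
DP table for k = 0..196: p(0)=1, p(1)=1, p(2)=2, p(3)=3, p(4)=5, p(5)=7, p(6)=11, p(7)=15, p(8)=22, p(9)=30, p(10)=42, p(11)=56, p(12)=77, p(13)=101, p(14)=135, p(15)=176, p(16)=231, p(17)=297, p(18)=385, p(19)=490, p(20)=627, p(21)=792, p(22)=1002, p(23)=1255, p(24)=1575, p(25)=1958, p(26)=2436, p(27)=3010, p(28)=3718, p(29)=4565, p(30)=5604, p(31)=6842, p(32)=8349, p(33)=10143, p(34)=12310, p(35)=14883, p(36)=17977, p(37)=21637, p(38)=26015, p(39)=31185, p(40)=37338, p(41)=44583, p(42)=53174, p(43)=63261, p(44)=75175, p(45)=89134, p(46)=105558, p(47)=124754, p(48)=147273, p(49)=173525, p(50)=204226, p(51)=239943, p(52)=281589, p(53)=329931, p(54)=386155, p(55)=451276, p(56)=526823, p(57)=614154, p(58)=715220, p(59)=831820, p(60)=966467, p(61)=1121505, p(62)=1300156, p(63)=1505499, p(64)=1741630, p(65)=2012558, p(66)=2323520, p(67)=2679689, p(68)=3087735, p(69)=3554345, p(70)=4087968, p(71)=4697205, p(72)=5392783, p(73)=6185689, p(74)=7089500, p(75)=8118264, p(76)=9289091, p(77)=10619863, p(78)=12132164, p(79)=13848650, p(80)=15796476, p(81)=18004327, p(82)=20506255, p(83)=23338469, p(84)=26543660, p(85)=30167357, p(86)=34262962, p(87)=38887673, p(88)=44108109, p(89)=49995925, p(90)=56634173, p(91)=64112359, p(92)=72533807, p(93)=82010177, p(94)=92669720, p(95)=104651419, p(96)=118114304, p(97)=133230930, p(98)=150198136, p(99)=169229875, p(100)=190569292, p(101)=214481126, p(102)=241265379, p(103)=271248950, p(104)=304801365, p(105)=342325709, p(106)=384276336, p(107)=431149389, p(108)=483502844, p(109)=541946240, p(110)=607163746, p(111)=679903203, p(112)=761002156, p(113)=851376628, p(114)=952050665, p(115)=1064144451, p(116)=1188908248, p(117)=1327710076, p(118)=1482074143, p(119)=1653668665, p(120)=1844349560, p(121)=2056148051, p(122)=2291320912, p(123)=2552338241, p(124)=2841940500, p(125)=3163127352, p(126)=3519222692, p(127)=3913864295, p(128)=4351078600, p(129)=4835271870, p(130)=5371315400, p(131)=5964539504, p(132)=6620830889, p(133)=7346629512, p(134)=8149040695, p(135)=9035836076, p(136)=10015581680, p(137)=11097645016, p(138)=12292341831, p(139)=13610949895, p(140)=15065878135, p(141)=16670689208, p(142)=18440293320, p(143)=20390982757, p(144)=22540654445, p(145)=24908858009, p(146)=27517052599, p(147)=30388671978, p(148)=33549419497, p(149)=37027355200, p(150)=40853235313, p(151)=45060624582, p(152)=49686288421, p(153)=54770336324, p(154)=60356673280, p(155)=66493182097, p(156)=73232243759, p(157)=80630964769, p(158)=88751778802, p(159)=97662728555, p(160)=107438159466, p(161)=118159068427, p(162)=129913904637, p(163)=142798995930, p(164)=156919475295, p(165)=172389800255, p(166)=189334822579, p(167)=207890420102, p(168)=228204732751, p(169)=250438925115, p(170)=274768617130, p(171)=301384802048, p(172)=330495499613, p(173)=362326859895, p(174)=397125074750, p(175)=435157697830, p(176)=476715857290, p(177)=522115831195, p(178)=571701605655, p(179)=625846753120, p(180)=684957390936, p(181)=749474411781, p(182)=819876908323, p(183)=896684817527, p(184)=980462880430, p(185)=1071823774337, p(186)=1171432692373, p(187)=1280011042268, p(188)=1398341745571, p(189)=1527273599625, p(190)=1667727404093, p(191)=1820701100652, p(192)=1987276856363, p(193)=2168627105469, p(194)=2366022741845, p(195)=2580840212973, p(196)=2814570987591.
Final step: p(197) = p(196) + p(195) - p(192) - p(190) + p(185) + p(182) - p(175) - p(171) + p(162) + p(157) - p(146) - p(140) + p(127) + p(120) - p(105) - p(97) + p(80) + p(71) - p(52) - p(42) + p(21) + p(10)
= 2814570987591 + 2580840212973 - 1987276856363 - 1667727404093 + 1071823774337 + 819876908323 - 435157697830 - 301384802048 + 129913904637 + 80630964769 - 27517052599 - 15065878135 + 3913864295 + 1844349560 - 342325709 - 133230930 + 15796476 + 4697205 - 281589 - 53174 + 792 + 42
= 3068829878530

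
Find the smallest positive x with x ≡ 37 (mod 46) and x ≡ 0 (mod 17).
221

Using Chinese Remainder Theorem:
M = 46 × 17 = 782
M1 = 17, M2 = 46
y1 = 17^(-1) mod 46 = 19
y2 = 46^(-1) mod 17 = 10
x = (37×17×19 + 0×46×10) mod 782 = 221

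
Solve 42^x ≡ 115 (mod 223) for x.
12

Baby-step giant-step with step n = ⌈√223⌉ = 15.
Baby steps 42^j mod 223 (j:value) for j=0..14: 0:1, 1:42, 2:203, 3:52, 4:177, 5:75, 6:28, 7:61, 8:109, 9:118, 10:50, 11:93, 12:115, 13:147, 14:153.
h = 115 is already in the table at j=12, so x = 12.
Check: 42^12 ≡ 115 (mod 223).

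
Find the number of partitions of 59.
831820

p(n) counts ways to write n as a sum of positive integers (order ignored).
Euler's pentagonal recurrence: p(k) = p(k-1) + p(k-2) - p(k-5) - p(k-7) + p(k-12) + p(k-15) - ... (offsets j(3j∓1)/2, signs ++--, p(0)=1, p(<0)=0).
DP table for k = 0..58: p(0)=1, p(1)=1, p(2)=2, p(3)=3, p(4)=5, p(5)=7, p(6)=11, p(7)=15, p(8)=22, p(9)=30, p(10)=42, p(11)=56, p(12)=77, p(13)=101, p(14)=135, p(15)=176, p(16)=231, p(17)=297, p(18)=385, p(19)=490, p(20)=627, p(21)=792, p(22)=1002, p(23)=1255, p(24)=1575, p(25)=1958, p(26)=2436, p(27)=3010, p(28)=3718, p(29)=4565, p(30)=5604, p(31)=6842, p(32)=8349, p(33)=10143, p(34)=12310, p(35)=14883, p(36)=17977, p(37)=21637, p(38)=26015, p(39)=31185, p(40)=37338, p(41)=44583, p(42)=53174, p(43)=63261, p(44)=75175, p(45)=89134, p(46)=105558, p(47)=124754, p(48)=147273, p(49)=173525, p(50)=204226, p(51)=239943, p(52)=281589, p(53)=329931, p(54)=386155, p(55)=451276, p(56)=526823, p(57)=614154, p(58)=715220.
Final step: p(59) = p(58) + p(57) - p(54) - p(52) + p(47) + p(44) - p(37) - p(33) + p(24) + p(19) - p(8) - p(2)
= 715220 + 614154 - 386155 - 281589 + 124754 + 75175 - 21637 - 10143 + 1575 + 490 - 22 - 2
= 831820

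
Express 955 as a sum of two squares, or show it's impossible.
Not possible

Factorization: 955 = 5 × 191
By Fermat: n is sum of two squares iff every prime p ≡ 3 (mod 4) appears to even power.
Prime(s) ≡ 3 (mod 4) with odd exponent: [(191, 1)]
Therefore 955 cannot be expressed as a² + b².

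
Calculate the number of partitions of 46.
105558

p(n) counts ways to write n as a sum of positive integers (order ignored).
Euler's pentagonal recurrence: p(k) = p(k-1) + p(k-2) - p(k-5) - p(k-7) + p(k-12) + p(k-15) - ... (offsets j(3j∓1)/2, signs ++--, p(0)=1, p(<0)=0).
DP table for k = 0..45: p(0)=1, p(1)=1, p(2)=2, p(3)=3, p(4)=5, p(5)=7, p(6)=11, p(7)=15, p(8)=22, p(9)=30, p(10)=42, p(11)=56, p(12)=77, p(13)=101, p(14)=135, p(15)=176, p(16)=231, p(17)=297, p(18)=385, p(19)=490, p(20)=627, p(21)=792, p(22)=1002, p(23)=1255, p(24)=1575, p(25)=1958, p(26)=2436, p(27)=3010, p(28)=3718, p(29)=4565, p(30)=5604, p(31)=6842, p(32)=8349, p(33)=10143, p(34)=12310, p(35)=14883, p(36)=17977, p(37)=21637, p(38)=26015, p(39)=31185, p(40)=37338, p(41)=44583, p(42)=53174, p(43)=63261, p(44)=75175, p(45)=89134.
Final step: p(46) = p(45) + p(44) - p(41) - p(39) + p(34) + p(31) - p(24) - p(20) + p(11) + p(6)
= 89134 + 75175 - 44583 - 31185 + 12310 + 6842 - 1575 - 627 + 56 + 11
= 105558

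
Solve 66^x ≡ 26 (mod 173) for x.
97

Baby-step giant-step with step n = ⌈√173⌉ = 14.
Baby steps 66^j mod 173 (j:value) for j=0..13: 0:1, 1:66, 2:31, 3:143, 4:96, 5:108, 6:35, 7:61, 8:47, 9:161, 10:73, 11:147, 12:14, 13:59.
Giant-step multiplier: 66^(-14) ≡ 66^(172-14) = 66^158 ≡ 116 (mod 173).
Giant steps γ_i = 26·116^i mod 173: γ_0=26, γ_1=75, γ_2=50, γ_3=91, γ_4=3, γ_5=2, γ_6=59 (in table at j=13).
x = i·n + j = 6·14 + 13 = 97.
Check: 66^97 ≡ 26 (mod 173).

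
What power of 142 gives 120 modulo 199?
17

Baby-step giant-step with step n = ⌈√199⌉ = 15.
Baby steps 142^j mod 199 (j:value) for j=0..14: 0:1, 1:142, 2:65, 3:76, 4:46, 5:164, 6:5, 7:113, 8:126, 9:181, 10:31, 11:24, 12:25, 13:167, 14:33.
Giant-step multiplier: 142^(-15) ≡ 142^(198-15) = 142^183 ≡ 42 (mod 199).
Giant steps γ_i = 120·42^i mod 199: γ_0=120, γ_1=65 (in table at j=2).
x = i·n + j = 1·15 + 2 = 17.
Check: 142^17 ≡ 120 (mod 199).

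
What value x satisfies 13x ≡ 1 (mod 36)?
25

gcd(13, 36) = 1, so the inverse exists.
Extended Euclidean algorithm on (36, 13):
36 = 2 × 13 + 10  ⟹  10 = (1)·36 + (-2)·13
13 = 1 × 10 + 3  ⟹  3 = (-1)·36 + (3)·13
10 = 3 × 3 + 1  ⟹  1 = (4)·36 + (-11)·13
So (-11)·13 ≡ 1 (mod 36), i.e. 13^(-1) ≡ -11 ≡ 25 (mod 36).
Check: 13 × 25 = 325 ≡ 1 (mod 36)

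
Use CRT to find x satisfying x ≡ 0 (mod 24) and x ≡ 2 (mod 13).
288

Using Chinese Remainder Theorem:
M = 24 × 13 = 312
M1 = 13, M2 = 24
y1 = 13^(-1) mod 24 = 13
y2 = 24^(-1) mod 13 = 6
x = (0×13×13 + 2×24×6) mod 312 = 288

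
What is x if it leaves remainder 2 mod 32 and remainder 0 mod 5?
130

Using Chinese Remainder Theorem:
M = 32 × 5 = 160
M1 = 5, M2 = 32
y1 = 5^(-1) mod 32 = 13
y2 = 32^(-1) mod 5 = 3
x = (2×5×13 + 0×32×3) mod 160 = 130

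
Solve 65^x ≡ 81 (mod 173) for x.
136

Baby-step giant-step with step n = ⌈√173⌉ = 14.
Baby steps 65^j mod 173 (j:value) for j=0..13: 0:1, 1:65, 2:73, 3:74, 4:139, 5:39, 6:113, 7:79, 8:118, 9:58, 10:137, 11:82, 12:140, 13:104.
Giant-step multiplier: 65^(-14) ≡ 65^(172-14) = 65^158 ≡ 40 (mod 173).
Giant steps γ_i = 81·40^i mod 173: γ_0=81, γ_1=126, γ_2=23, γ_3=55, γ_4=124, γ_5=116, γ_6=142, γ_7=144, γ_8=51, γ_9=137 (in table at j=10).
x = i·n + j = 9·14 + 10 = 136.
Check: 65^136 ≡ 81 (mod 173).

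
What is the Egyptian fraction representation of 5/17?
1/4 + 1/23 + 1/1564

Greedy algorithm:
5/17: ceiling(17/5) = 4, use 1/4
3/68: ceiling(68/3) = 23, use 1/23
1/1564: ceiling(1564/1) = 1564, use 1/1564
Result: 5/17 = 1/4 + 1/23 + 1/1564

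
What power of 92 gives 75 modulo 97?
72

Baby-step giant-step with step n = ⌈√97⌉ = 10.
Baby steps 92^j mod 97 (j:value) for j=0..9: 0:1, 1:92, 2:25, 3:69, 4:43, 5:76, 6:8, 7:57, 8:6, 9:67.
Giant-step multiplier: 92^(-10) ≡ 92^(96-10) = 92^86 ≡ 11 (mod 97).
Giant steps γ_i = 75·11^i mod 97: γ_0=75, γ_1=49, γ_2=54, γ_3=12, γ_4=35, γ_5=94, γ_6=64, γ_7=25 (in table at j=2).
x = i·n + j = 7·10 + 2 = 72.
Check: 92^72 ≡ 75 (mod 97).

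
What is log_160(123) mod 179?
23

Baby-step giant-step with step n = ⌈√179⌉ = 14.
Baby steps 160^j mod 179 (j:value) for j=0..13: 0:1, 1:160, 2:3, 3:122, 4:9, 5:8, 6:27, 7:24, 8:81, 9:72, 10:64, 11:37, 12:13, 13:111.
Giant-step multiplier: 160^(-14) ≡ 160^(178-14) = 160^164 ≡ 101 (mod 179).
Giant steps γ_i = 123·101^i mod 179: γ_0=123, γ_1=72 (in table at j=9).
x = i·n + j = 1·14 + 9 = 23.
Check: 160^23 ≡ 123 (mod 179).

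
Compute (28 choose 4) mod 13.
0

Using Lucas' theorem:
Write n=28 and k=4 in base 13:
n in base 13: [2, 2]
k in base 13: [0, 4]
C(28,4) mod 13 = ∏ C(n_i, k_i) mod 13
Digit binomials (mod 13): C(2,0) = 1; C(2,4) = 0 (k_i > n_i)
Product: 1 × 0 = 0 ≡ 0 (mod 13)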